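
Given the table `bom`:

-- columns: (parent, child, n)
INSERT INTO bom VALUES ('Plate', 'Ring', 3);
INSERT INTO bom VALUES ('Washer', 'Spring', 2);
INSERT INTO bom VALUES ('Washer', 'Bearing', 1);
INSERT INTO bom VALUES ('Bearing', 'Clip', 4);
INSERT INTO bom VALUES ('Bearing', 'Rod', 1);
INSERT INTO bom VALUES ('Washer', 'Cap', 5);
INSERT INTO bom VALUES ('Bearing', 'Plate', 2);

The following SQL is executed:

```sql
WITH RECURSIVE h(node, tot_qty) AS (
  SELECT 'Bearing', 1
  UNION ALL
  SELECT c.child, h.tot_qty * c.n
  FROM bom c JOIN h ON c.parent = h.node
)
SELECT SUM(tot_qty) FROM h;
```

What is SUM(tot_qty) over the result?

Base: (Bearing, tot_qty=1).
Iteration 1: components of {Bearing} -> Clip = 1*4 = 4, Plate = 1*2 = 2, Rod = 1*1 = 1.
Iteration 2: components of {Clip,Plate,Rod} -> Ring = 2*3 = 6.
Iteration 3: no further components; recursion stops.
SUM(tot_qty) = 1 + 2 + 4 + 1 + 6 = 14.

14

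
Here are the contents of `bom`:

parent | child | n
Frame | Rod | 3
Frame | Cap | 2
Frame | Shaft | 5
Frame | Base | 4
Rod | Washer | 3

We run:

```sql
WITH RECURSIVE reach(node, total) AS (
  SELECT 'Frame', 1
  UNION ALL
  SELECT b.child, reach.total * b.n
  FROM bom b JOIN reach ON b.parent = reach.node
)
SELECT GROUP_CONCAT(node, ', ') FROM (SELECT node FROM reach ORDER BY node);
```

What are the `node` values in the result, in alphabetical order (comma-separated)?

Base, Cap, Frame, Rod, Shaft, Washer

Base: (Frame, total=1).
Iteration 1: components of {Frame} -> Base = 1*4 = 4, Cap = 1*2 = 2, Rod = 1*3 = 3, Shaft = 1*5 = 5.
Iteration 2: components of {Base,Cap,Rod,Shaft} -> Washer = 3*3 = 9.
Iteration 3: no further components; recursion stops.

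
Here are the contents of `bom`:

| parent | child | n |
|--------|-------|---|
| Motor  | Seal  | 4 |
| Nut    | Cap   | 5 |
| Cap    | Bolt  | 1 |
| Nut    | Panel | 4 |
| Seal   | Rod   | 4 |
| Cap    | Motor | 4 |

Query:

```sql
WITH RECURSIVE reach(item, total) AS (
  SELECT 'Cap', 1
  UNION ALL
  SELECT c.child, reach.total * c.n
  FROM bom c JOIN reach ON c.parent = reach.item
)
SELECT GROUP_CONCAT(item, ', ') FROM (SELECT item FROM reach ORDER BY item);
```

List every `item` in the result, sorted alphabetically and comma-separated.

Bolt, Cap, Motor, Rod, Seal

Base: (Cap, total=1).
Iteration 1: components of {Cap} -> Bolt = 1*1 = 1, Motor = 1*4 = 4.
Iteration 2: components of {Bolt,Motor} -> Seal = 4*4 = 16.
Iteration 3: components of {Seal} -> Rod = 16*4 = 64.
Iteration 4: no further components; recursion stops.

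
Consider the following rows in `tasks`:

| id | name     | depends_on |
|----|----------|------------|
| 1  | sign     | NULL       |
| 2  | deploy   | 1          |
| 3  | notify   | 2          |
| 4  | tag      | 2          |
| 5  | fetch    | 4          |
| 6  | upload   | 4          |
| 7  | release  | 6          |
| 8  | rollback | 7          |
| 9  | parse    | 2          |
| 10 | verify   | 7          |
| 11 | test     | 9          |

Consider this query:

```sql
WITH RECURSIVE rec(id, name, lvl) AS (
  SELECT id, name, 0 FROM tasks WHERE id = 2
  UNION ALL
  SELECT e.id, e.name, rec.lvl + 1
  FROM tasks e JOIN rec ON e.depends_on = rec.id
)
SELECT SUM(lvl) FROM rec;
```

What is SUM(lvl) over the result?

Base: id=2 (deploy) at lvl 0.
Iteration 1: rows with depends_on in {2} -> notify (id 3, lvl 1), tag (id 4, lvl 1), parse (id 9, lvl 1).
Iteration 2: rows with depends_on in {3,4,9} -> fetch (id 5, lvl 2), upload (id 6, lvl 2), test (id 11, lvl 2).
Iteration 3: rows with depends_on in {5,6,11} -> release (id 7, lvl 3).
Iteration 4: rows with depends_on in {7} -> rollback (id 8, lvl 4), verify (id 10, lvl 4).
Iteration 5: no rows with depends_on in {8,10}; recursion stops.
SUM(lvl) = 0 + 1 + 1 + 1 + 2 + 2 + 2 + 3 + 4 + 4 = 20.

20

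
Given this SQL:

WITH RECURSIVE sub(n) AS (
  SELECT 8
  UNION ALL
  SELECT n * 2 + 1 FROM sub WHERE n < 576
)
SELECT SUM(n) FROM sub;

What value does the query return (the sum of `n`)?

Base: n=8.
Iteration 1: 8 < 576 holds -> n = 8 * 2 + 1 = 17.
Iteration 2: 17 < 576 holds -> n = 17 * 2 + 1 = 35.
Iteration 3: 35 < 576 holds -> n = 35 * 2 + 1 = 71.
Iteration 4: 71 < 576 holds -> n = 71 * 2 + 1 = 143.
Iteration 5: 143 < 576 holds -> n = 143 * 2 + 1 = 287.
Iteration 6: 287 < 576 holds -> n = 287 * 2 + 1 = 575.
Iteration 7: 575 < 576 holds -> n = 575 * 2 + 1 = 1151.
Iteration 8: 1151 < 576 fails; recursion stops.
SUM(n) = 8 + 17 + 35 + 71 + 143 + 287 + 575 + 1151 = 2287.

2287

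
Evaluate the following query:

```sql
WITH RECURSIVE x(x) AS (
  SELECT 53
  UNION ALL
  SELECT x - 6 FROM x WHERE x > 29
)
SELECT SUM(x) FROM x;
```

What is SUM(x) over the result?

Base: x=53.
Iteration 1: 53 > 29 holds -> x = 53 - 6 = 47.
Iteration 2: 47 > 29 holds -> x = 47 - 6 = 41.
Iteration 3: 41 > 29 holds -> x = 41 - 6 = 35.
Iteration 4: 35 > 29 holds -> x = 35 - 6 = 29.
Iteration 5: 29 > 29 fails; recursion stops.
SUM(x) = 53 + 47 + 41 + 35 + 29 = 205.

205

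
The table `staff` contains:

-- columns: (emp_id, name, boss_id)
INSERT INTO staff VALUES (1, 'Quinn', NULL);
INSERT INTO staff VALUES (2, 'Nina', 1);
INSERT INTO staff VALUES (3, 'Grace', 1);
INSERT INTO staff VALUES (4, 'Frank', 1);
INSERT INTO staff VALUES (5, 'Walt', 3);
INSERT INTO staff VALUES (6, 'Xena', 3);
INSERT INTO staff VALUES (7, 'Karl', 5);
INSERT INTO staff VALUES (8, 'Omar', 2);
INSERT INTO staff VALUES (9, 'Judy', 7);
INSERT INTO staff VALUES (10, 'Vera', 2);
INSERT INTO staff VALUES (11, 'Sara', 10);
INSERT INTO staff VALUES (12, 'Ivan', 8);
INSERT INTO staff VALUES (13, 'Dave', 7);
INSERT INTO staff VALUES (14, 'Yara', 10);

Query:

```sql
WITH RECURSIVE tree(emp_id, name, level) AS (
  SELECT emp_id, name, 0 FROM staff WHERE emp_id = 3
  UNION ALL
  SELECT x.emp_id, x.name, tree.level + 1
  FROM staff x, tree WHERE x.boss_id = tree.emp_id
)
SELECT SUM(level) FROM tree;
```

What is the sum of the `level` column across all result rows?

Base: emp_id=3 (Grace) at level 0.
Iteration 1: rows with boss_id in {3} -> Walt (id 5, level 1), Xena (id 6, level 1).
Iteration 2: rows with boss_id in {5,6} -> Karl (id 7, level 2).
Iteration 3: rows with boss_id in {7} -> Judy (id 9, level 3), Dave (id 13, level 3).
Iteration 4: no rows with boss_id in {9,13}; recursion stops.
SUM(level) = 0 + 1 + 1 + 2 + 3 + 3 = 10.

10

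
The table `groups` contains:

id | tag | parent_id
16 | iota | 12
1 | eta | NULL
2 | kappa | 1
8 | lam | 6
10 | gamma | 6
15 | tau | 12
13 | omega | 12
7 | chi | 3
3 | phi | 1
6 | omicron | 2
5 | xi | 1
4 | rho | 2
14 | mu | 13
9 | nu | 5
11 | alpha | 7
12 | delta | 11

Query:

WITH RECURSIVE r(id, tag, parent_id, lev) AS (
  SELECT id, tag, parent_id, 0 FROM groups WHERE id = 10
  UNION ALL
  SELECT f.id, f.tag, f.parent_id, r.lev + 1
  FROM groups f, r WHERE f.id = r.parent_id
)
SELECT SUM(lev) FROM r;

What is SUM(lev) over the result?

6

Base: id=10 (gamma), parent_id=6, lev 0.
Iteration 1: join on id=6 -> omicron (id 6, parent_id=2, lev 1).
Iteration 2: join on id=2 -> kappa (id 2, parent_id=1, lev 2).
Iteration 3: join on id=1 -> eta (id 1, parent_id=NULL, lev 3).
Iteration 4: parent_id is NULL; no match; recursion stops.
SUM(lev) = 0 + 1 + 2 + 3 = 6.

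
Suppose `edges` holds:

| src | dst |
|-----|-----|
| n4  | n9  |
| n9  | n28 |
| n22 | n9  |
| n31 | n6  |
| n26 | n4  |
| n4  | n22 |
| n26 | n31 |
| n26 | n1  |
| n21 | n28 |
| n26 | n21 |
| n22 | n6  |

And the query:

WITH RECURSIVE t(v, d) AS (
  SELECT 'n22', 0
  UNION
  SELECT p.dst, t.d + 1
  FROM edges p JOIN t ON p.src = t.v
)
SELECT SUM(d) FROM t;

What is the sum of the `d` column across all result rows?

Base: (n22, d=0).
Iteration 1: edges from {n22} -> (n6, d=1), (n9, d=1).
Iteration 2: edges from {n6,n9} -> (n28, d=2).
Iteration 3: no outgoing edges from {n28}; recursion stops.
SUM(d) = 0 + 1 + 1 + 2 = 4.

4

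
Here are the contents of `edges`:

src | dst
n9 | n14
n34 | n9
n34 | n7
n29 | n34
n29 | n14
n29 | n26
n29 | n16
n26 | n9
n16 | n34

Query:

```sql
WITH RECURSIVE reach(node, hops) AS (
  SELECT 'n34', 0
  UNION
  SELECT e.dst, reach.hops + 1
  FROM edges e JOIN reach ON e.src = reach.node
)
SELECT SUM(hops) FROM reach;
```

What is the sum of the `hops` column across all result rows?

4

Base: (n34, hops=0).
Iteration 1: edges from {n34} -> (n7, hops=1), (n9, hops=1).
Iteration 2: edges from {n7,n9} -> (n14, hops=2).
Iteration 3: no outgoing edges from {n14}; recursion stops.
SUM(hops) = 0 + 1 + 1 + 2 = 4.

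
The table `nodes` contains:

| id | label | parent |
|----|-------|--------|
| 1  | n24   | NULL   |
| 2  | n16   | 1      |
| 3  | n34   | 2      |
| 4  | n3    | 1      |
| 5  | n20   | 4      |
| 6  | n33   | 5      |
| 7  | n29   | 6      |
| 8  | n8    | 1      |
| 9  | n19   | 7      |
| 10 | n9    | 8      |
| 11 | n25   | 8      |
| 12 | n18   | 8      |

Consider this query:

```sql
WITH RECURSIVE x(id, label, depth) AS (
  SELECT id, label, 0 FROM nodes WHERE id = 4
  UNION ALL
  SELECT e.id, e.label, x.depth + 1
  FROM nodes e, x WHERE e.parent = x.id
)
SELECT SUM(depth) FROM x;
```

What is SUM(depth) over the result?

10

Base: id=4 (n3) at depth 0.
Iteration 1: rows with parent in {4} -> n20 (id 5, depth 1).
Iteration 2: rows with parent in {5} -> n33 (id 6, depth 2).
Iteration 3: rows with parent in {6} -> n29 (id 7, depth 3).
Iteration 4: rows with parent in {7} -> n19 (id 9, depth 4).
Iteration 5: no rows with parent in {9}; recursion stops.
SUM(depth) = 0 + 1 + 2 + 3 + 4 = 10.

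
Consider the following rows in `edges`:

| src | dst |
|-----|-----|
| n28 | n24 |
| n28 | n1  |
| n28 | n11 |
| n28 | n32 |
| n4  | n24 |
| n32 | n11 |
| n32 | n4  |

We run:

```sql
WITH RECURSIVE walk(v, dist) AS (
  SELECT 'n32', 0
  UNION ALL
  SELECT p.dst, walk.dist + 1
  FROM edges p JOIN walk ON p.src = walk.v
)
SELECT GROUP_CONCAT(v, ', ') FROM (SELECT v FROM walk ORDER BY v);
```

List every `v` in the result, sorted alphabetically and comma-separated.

n11, n24, n32, n4

Base: (n32, dist=0).
Iteration 1: edges from {n32} -> (n11, dist=1), (n4, dist=1).
Iteration 2: edges from {n11,n4} -> (n24, dist=2).
Iteration 3: no outgoing edges from {n24}; recursion stops.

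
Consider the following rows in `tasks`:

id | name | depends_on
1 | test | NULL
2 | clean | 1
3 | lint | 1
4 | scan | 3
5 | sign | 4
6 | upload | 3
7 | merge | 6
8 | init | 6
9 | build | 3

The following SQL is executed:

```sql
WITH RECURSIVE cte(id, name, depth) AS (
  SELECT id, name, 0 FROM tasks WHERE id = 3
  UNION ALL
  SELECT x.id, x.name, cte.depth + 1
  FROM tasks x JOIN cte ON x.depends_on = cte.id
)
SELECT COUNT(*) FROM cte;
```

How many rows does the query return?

7

Base: id=3 (lint) at depth 0.
Iteration 1: rows with depends_on in {3} -> scan (id 4, depth 1), upload (id 6, depth 1), build (id 9, depth 1).
Iteration 2: rows with depends_on in {4,6,9} -> sign (id 5, depth 2), merge (id 7, depth 2), init (id 8, depth 2).
Iteration 3: no rows with depends_on in {5,7,8}; recursion stops.
Total rows emitted: 7.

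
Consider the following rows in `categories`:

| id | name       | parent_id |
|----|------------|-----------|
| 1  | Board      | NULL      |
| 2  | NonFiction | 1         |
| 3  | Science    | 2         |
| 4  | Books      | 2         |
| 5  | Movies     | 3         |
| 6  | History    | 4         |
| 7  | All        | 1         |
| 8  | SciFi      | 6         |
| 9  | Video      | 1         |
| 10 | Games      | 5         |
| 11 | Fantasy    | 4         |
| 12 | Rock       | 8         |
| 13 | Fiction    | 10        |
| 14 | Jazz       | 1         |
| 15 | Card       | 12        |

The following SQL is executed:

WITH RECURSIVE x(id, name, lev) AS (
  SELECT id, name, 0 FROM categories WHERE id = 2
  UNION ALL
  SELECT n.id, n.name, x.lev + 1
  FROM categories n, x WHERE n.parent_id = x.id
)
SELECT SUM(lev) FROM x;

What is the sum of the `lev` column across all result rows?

27

Base: id=2 (NonFiction) at lev 0.
Iteration 1: rows with parent_id in {2} -> Science (id 3, lev 1), Books (id 4, lev 1).
Iteration 2: rows with parent_id in {3,4} -> Movies (id 5, lev 2), History (id 6, lev 2), Fantasy (id 11, lev 2).
Iteration 3: rows with parent_id in {5,6,11} -> SciFi (id 8, lev 3), Games (id 10, lev 3).
Iteration 4: rows with parent_id in {8,10} -> Rock (id 12, lev 4), Fiction (id 13, lev 4).
Iteration 5: rows with parent_id in {12,13} -> Card (id 15, lev 5).
Iteration 6: no rows with parent_id in {15}; recursion stops.
SUM(lev) = 0 + 1 + 1 + 2 + 2 + 2 + 3 + 3 + 4 + 4 + 5 = 27.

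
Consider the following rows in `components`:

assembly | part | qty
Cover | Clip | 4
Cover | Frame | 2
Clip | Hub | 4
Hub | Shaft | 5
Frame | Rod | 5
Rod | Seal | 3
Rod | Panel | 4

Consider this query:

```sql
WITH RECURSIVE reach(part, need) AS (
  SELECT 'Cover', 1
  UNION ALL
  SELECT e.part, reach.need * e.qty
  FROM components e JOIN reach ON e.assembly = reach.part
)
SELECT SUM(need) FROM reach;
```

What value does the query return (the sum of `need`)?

183

Base: (Cover, need=1).
Iteration 1: components of {Cover} -> Clip = 1*4 = 4, Frame = 1*2 = 2.
Iteration 2: components of {Clip,Frame} -> Hub = 4*4 = 16, Rod = 2*5 = 10.
Iteration 3: components of {Hub,Rod} -> Panel = 10*4 = 40, Seal = 10*3 = 30, Shaft = 16*5 = 80.
Iteration 4: no further components; recursion stops.
SUM(need) = 1 + 4 + 2 + 16 + 10 + 80 + 30 + 40 = 183.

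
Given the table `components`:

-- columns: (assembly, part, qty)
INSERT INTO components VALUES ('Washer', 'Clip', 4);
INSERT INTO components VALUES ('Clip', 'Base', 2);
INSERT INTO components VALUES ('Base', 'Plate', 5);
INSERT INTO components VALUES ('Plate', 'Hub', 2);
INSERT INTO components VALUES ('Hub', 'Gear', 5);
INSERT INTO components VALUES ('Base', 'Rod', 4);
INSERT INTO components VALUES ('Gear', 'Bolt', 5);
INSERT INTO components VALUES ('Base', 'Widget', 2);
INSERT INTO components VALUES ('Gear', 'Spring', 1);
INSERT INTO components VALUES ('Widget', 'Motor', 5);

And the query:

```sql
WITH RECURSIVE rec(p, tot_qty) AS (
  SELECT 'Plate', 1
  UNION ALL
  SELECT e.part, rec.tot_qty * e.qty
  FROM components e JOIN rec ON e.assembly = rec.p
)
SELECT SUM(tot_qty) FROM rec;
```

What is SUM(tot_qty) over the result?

73

Base: (Plate, tot_qty=1).
Iteration 1: components of {Plate} -> Hub = 1*2 = 2.
Iteration 2: components of {Hub} -> Gear = 2*5 = 10.
Iteration 3: components of {Gear} -> Bolt = 10*5 = 50, Spring = 10*1 = 10.
Iteration 4: no further components; recursion stops.
SUM(tot_qty) = 1 + 2 + 10 + 50 + 10 = 73.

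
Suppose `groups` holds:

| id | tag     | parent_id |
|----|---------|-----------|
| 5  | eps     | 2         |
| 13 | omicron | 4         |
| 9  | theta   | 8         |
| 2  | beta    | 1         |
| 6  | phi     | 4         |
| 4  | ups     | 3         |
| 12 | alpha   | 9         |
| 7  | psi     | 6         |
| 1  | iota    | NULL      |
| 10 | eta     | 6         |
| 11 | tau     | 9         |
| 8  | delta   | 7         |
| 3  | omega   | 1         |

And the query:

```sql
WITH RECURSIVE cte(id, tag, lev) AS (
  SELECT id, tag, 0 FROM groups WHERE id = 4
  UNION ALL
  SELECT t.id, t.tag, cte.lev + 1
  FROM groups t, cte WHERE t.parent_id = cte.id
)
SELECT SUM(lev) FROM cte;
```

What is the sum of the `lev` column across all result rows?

Base: id=4 (ups) at lev 0.
Iteration 1: rows with parent_id in {4} -> phi (id 6, lev 1), omicron (id 13, lev 1).
Iteration 2: rows with parent_id in {6,13} -> psi (id 7, lev 2), eta (id 10, lev 2).
Iteration 3: rows with parent_id in {7,10} -> delta (id 8, lev 3).
Iteration 4: rows with parent_id in {8} -> theta (id 9, lev 4).
Iteration 5: rows with parent_id in {9} -> tau (id 11, lev 5), alpha (id 12, lev 5).
Iteration 6: no rows with parent_id in {11,12}; recursion stops.
SUM(lev) = 0 + 1 + 1 + 2 + 2 + 3 + 4 + 5 + 5 = 23.

23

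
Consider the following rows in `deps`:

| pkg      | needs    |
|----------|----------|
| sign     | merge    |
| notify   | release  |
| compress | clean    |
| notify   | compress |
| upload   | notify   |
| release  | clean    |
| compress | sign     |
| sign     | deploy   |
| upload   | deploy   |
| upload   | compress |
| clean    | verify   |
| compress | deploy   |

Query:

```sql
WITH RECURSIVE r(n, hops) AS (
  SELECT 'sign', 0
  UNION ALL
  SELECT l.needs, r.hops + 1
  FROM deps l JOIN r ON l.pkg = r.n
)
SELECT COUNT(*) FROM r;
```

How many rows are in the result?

3

Base: (sign, hops=0).
Iteration 1: edges from {sign} -> (deploy, hops=1), (merge, hops=1).
Iteration 2: no outgoing edges from {deploy,merge}; recursion stops.
Total rows emitted: 3.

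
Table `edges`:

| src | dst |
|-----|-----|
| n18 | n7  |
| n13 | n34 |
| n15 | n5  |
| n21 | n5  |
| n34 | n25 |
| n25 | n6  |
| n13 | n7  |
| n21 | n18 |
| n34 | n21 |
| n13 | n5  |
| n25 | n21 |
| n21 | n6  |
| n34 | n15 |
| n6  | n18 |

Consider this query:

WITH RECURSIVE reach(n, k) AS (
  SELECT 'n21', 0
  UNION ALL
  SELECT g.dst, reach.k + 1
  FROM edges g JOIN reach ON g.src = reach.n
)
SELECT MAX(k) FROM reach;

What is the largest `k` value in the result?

3

Base: (n21, k=0).
Iteration 1: edges from {n21} -> (n18, k=1), (n5, k=1), (n6, k=1).
Iteration 2: edges from {n18,n5,n6} -> (n18, k=2), (n7, k=2).
Iteration 3: edges from {n18,n7} -> (n7, k=3).
Iteration 4: no outgoing edges from {n7}; recursion stops.
k values: 0, 1, 1, 1, 2, 2, 3; the maximum is 3.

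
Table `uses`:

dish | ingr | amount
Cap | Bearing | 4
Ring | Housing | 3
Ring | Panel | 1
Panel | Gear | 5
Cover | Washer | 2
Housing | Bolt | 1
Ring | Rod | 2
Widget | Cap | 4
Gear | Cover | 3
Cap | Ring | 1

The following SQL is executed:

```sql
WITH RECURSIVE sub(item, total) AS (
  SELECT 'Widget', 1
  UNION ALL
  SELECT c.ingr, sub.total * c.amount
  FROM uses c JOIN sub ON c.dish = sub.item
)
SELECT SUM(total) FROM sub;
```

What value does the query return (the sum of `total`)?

Base: (Widget, total=1).
Iteration 1: components of {Widget} -> Cap = 1*4 = 4.
Iteration 2: components of {Cap} -> Bearing = 4*4 = 16, Ring = 4*1 = 4.
Iteration 3: components of {Bearing,Ring} -> Housing = 4*3 = 12, Panel = 4*1 = 4, Rod = 4*2 = 8.
Iteration 4: components of {Housing,Panel,Rod} -> Bolt = 12*1 = 12, Gear = 4*5 = 20.
Iteration 5: components of {Bolt,Gear} -> Cover = 20*3 = 60.
Iteration 6: components of {Cover} -> Washer = 60*2 = 120.
Iteration 7: no further components; recursion stops.
SUM(total) = 1 + 4 + 4 + 16 + 12 + 4 + 8 + 12 + 20 + 60 + 120 = 261.

261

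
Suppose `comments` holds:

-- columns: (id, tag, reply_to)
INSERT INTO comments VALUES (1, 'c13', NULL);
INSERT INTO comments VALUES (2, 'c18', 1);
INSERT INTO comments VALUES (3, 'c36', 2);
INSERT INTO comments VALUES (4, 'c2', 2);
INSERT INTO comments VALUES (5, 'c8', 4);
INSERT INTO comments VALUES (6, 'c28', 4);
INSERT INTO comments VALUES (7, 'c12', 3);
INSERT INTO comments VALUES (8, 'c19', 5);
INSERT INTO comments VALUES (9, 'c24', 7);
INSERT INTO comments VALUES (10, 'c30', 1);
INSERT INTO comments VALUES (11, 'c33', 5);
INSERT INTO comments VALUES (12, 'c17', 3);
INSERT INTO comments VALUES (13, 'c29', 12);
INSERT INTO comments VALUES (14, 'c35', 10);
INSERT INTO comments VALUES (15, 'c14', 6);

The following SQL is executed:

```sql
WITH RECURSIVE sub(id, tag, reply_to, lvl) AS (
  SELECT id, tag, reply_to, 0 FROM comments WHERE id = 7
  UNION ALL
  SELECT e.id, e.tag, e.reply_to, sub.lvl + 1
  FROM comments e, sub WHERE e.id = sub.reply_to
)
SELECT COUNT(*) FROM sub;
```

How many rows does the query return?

Base: id=7 (c12), reply_to=3, lvl 0.
Iteration 1: join on id=3 -> c36 (id 3, reply_to=2, lvl 1).
Iteration 2: join on id=2 -> c18 (id 2, reply_to=1, lvl 2).
Iteration 3: join on id=1 -> c13 (id 1, reply_to=NULL, lvl 3).
Iteration 4: reply_to is NULL; no match; recursion stops.
Total rows emitted: 4.

4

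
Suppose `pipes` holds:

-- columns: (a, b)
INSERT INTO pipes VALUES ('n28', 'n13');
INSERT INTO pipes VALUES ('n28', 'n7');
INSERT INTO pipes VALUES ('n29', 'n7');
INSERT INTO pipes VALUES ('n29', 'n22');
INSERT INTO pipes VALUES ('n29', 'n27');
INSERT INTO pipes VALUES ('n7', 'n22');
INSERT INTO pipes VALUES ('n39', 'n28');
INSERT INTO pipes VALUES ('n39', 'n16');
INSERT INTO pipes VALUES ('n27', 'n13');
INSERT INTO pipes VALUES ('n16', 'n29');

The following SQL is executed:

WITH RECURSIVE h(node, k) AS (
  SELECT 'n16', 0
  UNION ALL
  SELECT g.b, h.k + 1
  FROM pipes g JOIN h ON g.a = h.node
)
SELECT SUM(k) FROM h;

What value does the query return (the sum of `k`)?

13

Base: (n16, k=0).
Iteration 1: edges from {n16} -> (n29, k=1).
Iteration 2: edges from {n29} -> (n22, k=2), (n27, k=2), (n7, k=2).
Iteration 3: edges from {n22,n27,n7} -> (n13, k=3), (n22, k=3).
Iteration 4: no outgoing edges from {n13,n22}; recursion stops.
SUM(k) = 0 + 1 + 2 + 2 + 2 + 3 + 3 = 13.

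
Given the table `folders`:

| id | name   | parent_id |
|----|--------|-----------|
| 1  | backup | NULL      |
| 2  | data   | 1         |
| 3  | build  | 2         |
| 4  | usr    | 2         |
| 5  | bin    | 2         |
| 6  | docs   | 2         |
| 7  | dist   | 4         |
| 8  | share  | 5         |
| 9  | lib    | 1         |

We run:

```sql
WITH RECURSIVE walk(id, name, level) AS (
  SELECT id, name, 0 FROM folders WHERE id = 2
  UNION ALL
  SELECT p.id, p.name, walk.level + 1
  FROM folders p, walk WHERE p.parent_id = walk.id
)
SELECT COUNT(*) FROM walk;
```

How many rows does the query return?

Base: id=2 (data) at level 0.
Iteration 1: rows with parent_id in {2} -> build (id 3, level 1), usr (id 4, level 1), bin (id 5, level 1), docs (id 6, level 1).
Iteration 2: rows with parent_id in {3,4,5,6} -> dist (id 7, level 2), share (id 8, level 2).
Iteration 3: no rows with parent_id in {7,8}; recursion stops.
Total rows emitted: 7.

7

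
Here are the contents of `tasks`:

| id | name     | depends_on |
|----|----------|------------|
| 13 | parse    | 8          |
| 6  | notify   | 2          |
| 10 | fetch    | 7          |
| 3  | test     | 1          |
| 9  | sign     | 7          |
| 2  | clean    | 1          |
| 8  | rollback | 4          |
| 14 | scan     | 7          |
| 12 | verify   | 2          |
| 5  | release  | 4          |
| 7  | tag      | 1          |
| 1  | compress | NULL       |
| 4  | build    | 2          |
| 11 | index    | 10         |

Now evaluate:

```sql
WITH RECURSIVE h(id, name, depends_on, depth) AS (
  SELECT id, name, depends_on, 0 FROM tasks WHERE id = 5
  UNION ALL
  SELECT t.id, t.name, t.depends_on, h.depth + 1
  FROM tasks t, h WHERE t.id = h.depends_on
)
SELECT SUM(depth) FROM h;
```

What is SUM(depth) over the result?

6

Base: id=5 (release), depends_on=4, depth 0.
Iteration 1: join on id=4 -> build (id 4, depends_on=2, depth 1).
Iteration 2: join on id=2 -> clean (id 2, depends_on=1, depth 2).
Iteration 3: join on id=1 -> compress (id 1, depends_on=NULL, depth 3).
Iteration 4: depends_on is NULL; no match; recursion stops.
SUM(depth) = 0 + 1 + 2 + 3 = 6.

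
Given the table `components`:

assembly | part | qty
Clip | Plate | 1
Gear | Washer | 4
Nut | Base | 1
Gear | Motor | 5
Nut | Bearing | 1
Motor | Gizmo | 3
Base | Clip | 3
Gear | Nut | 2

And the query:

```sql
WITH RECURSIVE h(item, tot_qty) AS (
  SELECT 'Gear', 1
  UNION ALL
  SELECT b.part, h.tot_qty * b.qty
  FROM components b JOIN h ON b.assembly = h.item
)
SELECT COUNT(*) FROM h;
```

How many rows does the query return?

9

Base: (Gear, tot_qty=1).
Iteration 1: components of {Gear} -> Motor = 1*5 = 5, Nut = 1*2 = 2, Washer = 1*4 = 4.
Iteration 2: components of {Motor,Nut,Washer} -> Base = 2*1 = 2, Bearing = 2*1 = 2, Gizmo = 5*3 = 15.
Iteration 3: components of {Base,Bearing,Gizmo} -> Clip = 2*3 = 6.
Iteration 4: components of {Clip} -> Plate = 6*1 = 6.
Iteration 5: no further components; recursion stops.
Total rows emitted: 9.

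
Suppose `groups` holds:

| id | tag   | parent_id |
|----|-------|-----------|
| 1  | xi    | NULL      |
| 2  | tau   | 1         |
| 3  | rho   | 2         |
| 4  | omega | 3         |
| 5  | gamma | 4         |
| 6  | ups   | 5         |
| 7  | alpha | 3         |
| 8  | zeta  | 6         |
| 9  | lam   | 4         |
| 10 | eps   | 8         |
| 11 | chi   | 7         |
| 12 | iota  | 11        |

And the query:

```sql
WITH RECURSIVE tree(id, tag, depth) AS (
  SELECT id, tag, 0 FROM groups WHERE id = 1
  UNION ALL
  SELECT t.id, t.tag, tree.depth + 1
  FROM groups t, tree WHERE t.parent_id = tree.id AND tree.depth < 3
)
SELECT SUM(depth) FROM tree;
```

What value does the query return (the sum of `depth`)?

9

Base: id=1 (xi) at depth 0.
Iteration 1: rows with parent_id in {1} -> tau (id 2, depth 1).
Iteration 2: rows with parent_id in {2} -> rho (id 3, depth 2).
Iteration 3: rows with parent_id in {3} -> omega (id 4, depth 3), alpha (id 7, depth 3).
Iteration 4: depth < 3 fails for all current rows; recursion stops.
SUM(depth) = 0 + 1 + 2 + 3 + 3 = 9.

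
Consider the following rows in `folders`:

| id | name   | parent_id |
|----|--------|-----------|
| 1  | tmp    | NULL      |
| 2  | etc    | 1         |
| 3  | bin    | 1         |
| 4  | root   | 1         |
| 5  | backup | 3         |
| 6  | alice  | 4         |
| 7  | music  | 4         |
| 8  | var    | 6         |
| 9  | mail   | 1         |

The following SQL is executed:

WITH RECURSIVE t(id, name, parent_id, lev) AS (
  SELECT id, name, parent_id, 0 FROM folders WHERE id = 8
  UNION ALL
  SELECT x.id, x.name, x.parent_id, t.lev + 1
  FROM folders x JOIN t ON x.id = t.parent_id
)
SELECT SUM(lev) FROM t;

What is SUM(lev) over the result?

Base: id=8 (var), parent_id=6, lev 0.
Iteration 1: join on id=6 -> alice (id 6, parent_id=4, lev 1).
Iteration 2: join on id=4 -> root (id 4, parent_id=1, lev 2).
Iteration 3: join on id=1 -> tmp (id 1, parent_id=NULL, lev 3).
Iteration 4: parent_id is NULL; no match; recursion stops.
SUM(lev) = 0 + 1 + 2 + 3 = 6.

6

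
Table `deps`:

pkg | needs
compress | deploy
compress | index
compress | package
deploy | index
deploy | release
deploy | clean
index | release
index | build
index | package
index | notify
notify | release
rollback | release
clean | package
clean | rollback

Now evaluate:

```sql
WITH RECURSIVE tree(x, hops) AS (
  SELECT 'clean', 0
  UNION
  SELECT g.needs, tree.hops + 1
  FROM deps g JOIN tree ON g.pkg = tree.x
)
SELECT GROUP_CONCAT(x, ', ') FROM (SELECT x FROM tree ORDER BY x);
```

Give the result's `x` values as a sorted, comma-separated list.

Base: (clean, hops=0).
Iteration 1: edges from {clean} -> (package, hops=1), (rollback, hops=1).
Iteration 2: edges from {package,rollback} -> (release, hops=2).
Iteration 3: no outgoing edges from {release}; recursion stops.

clean, package, release, rollback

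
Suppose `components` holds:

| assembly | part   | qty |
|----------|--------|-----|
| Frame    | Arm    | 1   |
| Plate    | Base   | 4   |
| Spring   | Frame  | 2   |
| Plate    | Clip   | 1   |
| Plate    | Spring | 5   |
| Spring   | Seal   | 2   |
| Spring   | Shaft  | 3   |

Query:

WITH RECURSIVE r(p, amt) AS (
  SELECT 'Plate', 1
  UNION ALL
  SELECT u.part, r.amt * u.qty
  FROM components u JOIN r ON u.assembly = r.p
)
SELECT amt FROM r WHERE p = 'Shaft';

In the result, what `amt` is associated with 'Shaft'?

Base: (Plate, amt=1).
Iteration 1: components of {Plate} -> Base = 1*4 = 4, Clip = 1*1 = 1, Spring = 1*5 = 5.
Iteration 2: components of {Base,Clip,Spring} -> Frame = 5*2 = 10, Seal = 5*2 = 10, Shaft = 5*3 = 15.
Iteration 3: components of {Frame,Seal,Shaft} -> Arm = 10*1 = 10.
Iteration 4: no further components; recursion stops.

15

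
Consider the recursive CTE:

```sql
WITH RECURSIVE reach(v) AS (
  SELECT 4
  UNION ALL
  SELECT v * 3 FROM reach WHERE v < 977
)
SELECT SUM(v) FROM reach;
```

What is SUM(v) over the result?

Base: v=4.
Iteration 1: 4 < 977 holds -> v = 4 * 3 = 12.
Iteration 2: 12 < 977 holds -> v = 12 * 3 = 36.
Iteration 3: 36 < 977 holds -> v = 36 * 3 = 108.
Iteration 4: 108 < 977 holds -> v = 108 * 3 = 324.
Iteration 5: 324 < 977 holds -> v = 324 * 3 = 972.
Iteration 6: 972 < 977 holds -> v = 972 * 3 = 2916.
Iteration 7: 2916 < 977 fails; recursion stops.
SUM(v) = 4 + 12 + 36 + 108 + 324 + 972 + 2916 = 4372.

4372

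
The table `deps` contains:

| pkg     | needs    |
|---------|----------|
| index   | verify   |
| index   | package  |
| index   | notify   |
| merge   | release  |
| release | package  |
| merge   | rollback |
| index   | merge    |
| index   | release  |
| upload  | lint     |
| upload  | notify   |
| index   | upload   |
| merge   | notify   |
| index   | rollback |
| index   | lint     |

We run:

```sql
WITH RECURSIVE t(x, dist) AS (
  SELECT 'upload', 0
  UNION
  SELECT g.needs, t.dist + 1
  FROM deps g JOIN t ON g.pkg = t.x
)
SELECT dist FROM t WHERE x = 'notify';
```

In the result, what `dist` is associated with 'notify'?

1

Base: (upload, dist=0).
Iteration 1: edges from {upload} -> (lint, dist=1), (notify, dist=1).
Iteration 2: no outgoing edges from {lint,notify}; recursion stops.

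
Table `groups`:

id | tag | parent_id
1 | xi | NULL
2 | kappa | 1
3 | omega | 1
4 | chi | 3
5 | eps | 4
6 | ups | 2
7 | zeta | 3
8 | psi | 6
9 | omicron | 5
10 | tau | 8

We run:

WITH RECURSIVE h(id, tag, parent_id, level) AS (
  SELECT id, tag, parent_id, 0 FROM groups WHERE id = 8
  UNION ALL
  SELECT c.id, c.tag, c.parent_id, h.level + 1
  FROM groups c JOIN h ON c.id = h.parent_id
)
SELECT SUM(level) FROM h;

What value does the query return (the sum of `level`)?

6

Base: id=8 (psi), parent_id=6, level 0.
Iteration 1: join on id=6 -> ups (id 6, parent_id=2, level 1).
Iteration 2: join on id=2 -> kappa (id 2, parent_id=1, level 2).
Iteration 3: join on id=1 -> xi (id 1, parent_id=NULL, level 3).
Iteration 4: parent_id is NULL; no match; recursion stops.
SUM(level) = 0 + 1 + 2 + 3 = 6.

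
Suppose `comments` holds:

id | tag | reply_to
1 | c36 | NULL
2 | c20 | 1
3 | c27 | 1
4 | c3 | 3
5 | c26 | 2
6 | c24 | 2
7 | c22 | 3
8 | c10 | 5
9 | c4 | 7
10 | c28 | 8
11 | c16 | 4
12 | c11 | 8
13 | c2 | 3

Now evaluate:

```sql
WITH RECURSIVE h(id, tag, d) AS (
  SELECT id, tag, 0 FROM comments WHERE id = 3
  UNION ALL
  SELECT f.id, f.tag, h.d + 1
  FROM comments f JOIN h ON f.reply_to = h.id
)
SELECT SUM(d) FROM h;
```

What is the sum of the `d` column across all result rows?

7

Base: id=3 (c27) at d 0.
Iteration 1: rows with reply_to in {3} -> c3 (id 4, d 1), c22 (id 7, d 1), c2 (id 13, d 1).
Iteration 2: rows with reply_to in {4,7,13} -> c4 (id 9, d 2), c16 (id 11, d 2).
Iteration 3: no rows with reply_to in {9,11}; recursion stops.
SUM(d) = 0 + 1 + 1 + 1 + 2 + 2 = 7.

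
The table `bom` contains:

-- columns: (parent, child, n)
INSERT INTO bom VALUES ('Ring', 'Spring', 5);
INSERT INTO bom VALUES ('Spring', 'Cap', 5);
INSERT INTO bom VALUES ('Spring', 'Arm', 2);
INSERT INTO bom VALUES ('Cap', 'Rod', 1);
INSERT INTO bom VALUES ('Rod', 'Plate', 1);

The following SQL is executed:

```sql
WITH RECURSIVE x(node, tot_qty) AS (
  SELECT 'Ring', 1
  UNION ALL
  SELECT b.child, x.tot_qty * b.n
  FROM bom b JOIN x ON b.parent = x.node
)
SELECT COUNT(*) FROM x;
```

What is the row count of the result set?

6

Base: (Ring, tot_qty=1).
Iteration 1: components of {Ring} -> Spring = 1*5 = 5.
Iteration 2: components of {Spring} -> Arm = 5*2 = 10, Cap = 5*5 = 25.
Iteration 3: components of {Arm,Cap} -> Rod = 25*1 = 25.
Iteration 4: components of {Rod} -> Plate = 25*1 = 25.
Iteration 5: no further components; recursion stops.
Total rows emitted: 6.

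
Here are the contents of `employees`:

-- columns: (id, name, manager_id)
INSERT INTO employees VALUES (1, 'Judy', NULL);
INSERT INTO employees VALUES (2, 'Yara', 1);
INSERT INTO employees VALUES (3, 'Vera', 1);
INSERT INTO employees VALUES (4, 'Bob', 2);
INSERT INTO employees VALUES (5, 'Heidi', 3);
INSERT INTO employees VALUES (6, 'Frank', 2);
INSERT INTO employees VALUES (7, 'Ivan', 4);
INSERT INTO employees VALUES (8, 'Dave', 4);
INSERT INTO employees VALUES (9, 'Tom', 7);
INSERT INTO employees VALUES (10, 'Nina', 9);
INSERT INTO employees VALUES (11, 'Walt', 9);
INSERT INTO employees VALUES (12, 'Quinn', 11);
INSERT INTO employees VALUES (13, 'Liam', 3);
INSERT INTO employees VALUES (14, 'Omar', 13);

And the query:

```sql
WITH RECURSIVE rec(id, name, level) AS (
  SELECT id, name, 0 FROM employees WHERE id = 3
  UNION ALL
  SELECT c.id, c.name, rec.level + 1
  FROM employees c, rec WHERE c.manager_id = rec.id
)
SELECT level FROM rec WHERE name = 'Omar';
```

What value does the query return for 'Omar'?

2

Base: id=3 (Vera) at level 0.
Iteration 1: rows with manager_id in {3} -> Heidi (id 5, level 1), Liam (id 13, level 1).
Iteration 2: rows with manager_id in {5,13} -> Omar (id 14, level 2).
Iteration 3: no rows with manager_id in {14}; recursion stops.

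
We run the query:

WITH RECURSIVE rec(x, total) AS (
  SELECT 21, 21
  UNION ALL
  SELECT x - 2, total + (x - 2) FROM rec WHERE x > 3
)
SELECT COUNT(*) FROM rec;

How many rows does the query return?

Base: x=21, total=21.
Iteration 1: 21 > 3 holds -> x = 21 - 2 = 19, total = 21 + 19 = 40.
Iteration 2: 19 > 3 holds -> x = 19 - 2 = 17, total = 40 + 17 = 57.
Iteration 3: 17 > 3 holds -> x = 17 - 2 = 15, total = 57 + 15 = 72.
Iteration 4: 15 > 3 holds -> x = 15 - 2 = 13, total = 72 + 13 = 85.
Iteration 5: 13 > 3 holds -> x = 13 - 2 = 11, total = 85 + 11 = 96.
Iteration 6: 11 > 3 holds -> x = 11 - 2 = 9, total = 96 + 9 = 105.
Iteration 7: 9 > 3 holds -> x = 9 - 2 = 7, total = 105 + 7 = 112.
Iteration 8: 7 > 3 holds -> x = 7 - 2 = 5, total = 112 + 5 = 117.
Iteration 9: 5 > 3 holds -> x = 5 - 2 = 3, total = 117 + 3 = 120.
Iteration 10: 3 > 3 fails; recursion stops.
Total rows emitted: 10.

10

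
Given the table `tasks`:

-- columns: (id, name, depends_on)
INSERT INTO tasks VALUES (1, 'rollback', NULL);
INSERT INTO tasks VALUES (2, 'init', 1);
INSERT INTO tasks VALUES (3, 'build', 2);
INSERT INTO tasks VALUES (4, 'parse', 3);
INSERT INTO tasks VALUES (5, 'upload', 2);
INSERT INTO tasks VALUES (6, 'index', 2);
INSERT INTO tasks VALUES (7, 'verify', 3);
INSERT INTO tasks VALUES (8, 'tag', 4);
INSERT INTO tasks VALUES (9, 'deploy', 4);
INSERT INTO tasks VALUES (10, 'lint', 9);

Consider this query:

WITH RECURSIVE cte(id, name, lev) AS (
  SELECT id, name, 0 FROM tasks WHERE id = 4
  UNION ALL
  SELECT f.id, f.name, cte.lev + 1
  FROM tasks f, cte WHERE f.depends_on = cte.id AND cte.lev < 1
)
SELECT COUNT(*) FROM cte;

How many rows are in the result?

3

Base: id=4 (parse) at lev 0.
Iteration 1: rows with depends_on in {4} -> tag (id 8, lev 1), deploy (id 9, lev 1).
Iteration 2: lev < 1 fails for all current rows; recursion stops.
Total rows emitted: 3.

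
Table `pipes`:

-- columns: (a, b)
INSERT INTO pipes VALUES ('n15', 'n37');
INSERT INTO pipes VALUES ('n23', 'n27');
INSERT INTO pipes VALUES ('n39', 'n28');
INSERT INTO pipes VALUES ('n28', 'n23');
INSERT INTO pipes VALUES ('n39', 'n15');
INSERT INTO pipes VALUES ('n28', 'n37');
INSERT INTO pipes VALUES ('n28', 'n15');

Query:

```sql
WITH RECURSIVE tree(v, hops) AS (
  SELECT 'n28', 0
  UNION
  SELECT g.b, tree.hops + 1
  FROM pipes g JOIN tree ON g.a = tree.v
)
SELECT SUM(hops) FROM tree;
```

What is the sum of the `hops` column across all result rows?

7

Base: (n28, hops=0).
Iteration 1: edges from {n28} -> (n15, hops=1), (n23, hops=1), (n37, hops=1).
Iteration 2: edges from {n15,n23,n37} -> (n27, hops=2), (n37, hops=2).
Iteration 3: no outgoing edges from {n27,n37}; recursion stops.
SUM(hops) = 0 + 1 + 1 + 1 + 2 + 2 = 7.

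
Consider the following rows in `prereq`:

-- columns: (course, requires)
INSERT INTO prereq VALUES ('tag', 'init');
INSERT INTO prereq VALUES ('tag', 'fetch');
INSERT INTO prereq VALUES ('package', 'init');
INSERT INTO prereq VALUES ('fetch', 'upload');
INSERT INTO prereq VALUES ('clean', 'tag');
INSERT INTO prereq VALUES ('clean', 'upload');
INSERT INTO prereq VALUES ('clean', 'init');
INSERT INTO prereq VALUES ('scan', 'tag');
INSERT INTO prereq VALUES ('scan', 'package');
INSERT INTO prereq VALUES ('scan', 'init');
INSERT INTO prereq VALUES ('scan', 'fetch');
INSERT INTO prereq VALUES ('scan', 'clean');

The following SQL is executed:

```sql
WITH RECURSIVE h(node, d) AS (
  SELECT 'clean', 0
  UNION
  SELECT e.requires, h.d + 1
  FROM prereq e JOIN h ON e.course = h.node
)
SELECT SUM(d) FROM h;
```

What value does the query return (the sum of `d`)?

10

Base: (clean, d=0).
Iteration 1: edges from {clean} -> (init, d=1), (tag, d=1), (upload, d=1).
Iteration 2: edges from {init,tag,upload} -> (fetch, d=2), (init, d=2).
Iteration 3: edges from {fetch,init} -> (upload, d=3).
Iteration 4: no outgoing edges from {upload}; recursion stops.
SUM(d) = 0 + 1 + 1 + 1 + 2 + 2 + 3 = 10.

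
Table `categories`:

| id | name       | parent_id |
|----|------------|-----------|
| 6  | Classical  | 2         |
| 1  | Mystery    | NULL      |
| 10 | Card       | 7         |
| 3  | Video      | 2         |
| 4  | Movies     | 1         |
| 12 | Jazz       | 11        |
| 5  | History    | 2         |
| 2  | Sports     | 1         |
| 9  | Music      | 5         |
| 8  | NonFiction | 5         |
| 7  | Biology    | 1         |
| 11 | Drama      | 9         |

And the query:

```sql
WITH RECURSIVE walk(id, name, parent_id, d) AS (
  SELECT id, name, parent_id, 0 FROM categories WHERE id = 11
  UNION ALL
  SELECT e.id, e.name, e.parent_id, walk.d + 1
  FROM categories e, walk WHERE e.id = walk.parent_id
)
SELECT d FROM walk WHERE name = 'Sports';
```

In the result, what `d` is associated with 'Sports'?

3

Base: id=11 (Drama), parent_id=9, d 0.
Iteration 1: join on id=9 -> Music (id 9, parent_id=5, d 1).
Iteration 2: join on id=5 -> History (id 5, parent_id=2, d 2).
Iteration 3: join on id=2 -> Sports (id 2, parent_id=1, d 3).
Iteration 4: join on id=1 -> Mystery (id 1, parent_id=NULL, d 4).
Iteration 5: parent_id is NULL; no match; recursion stops.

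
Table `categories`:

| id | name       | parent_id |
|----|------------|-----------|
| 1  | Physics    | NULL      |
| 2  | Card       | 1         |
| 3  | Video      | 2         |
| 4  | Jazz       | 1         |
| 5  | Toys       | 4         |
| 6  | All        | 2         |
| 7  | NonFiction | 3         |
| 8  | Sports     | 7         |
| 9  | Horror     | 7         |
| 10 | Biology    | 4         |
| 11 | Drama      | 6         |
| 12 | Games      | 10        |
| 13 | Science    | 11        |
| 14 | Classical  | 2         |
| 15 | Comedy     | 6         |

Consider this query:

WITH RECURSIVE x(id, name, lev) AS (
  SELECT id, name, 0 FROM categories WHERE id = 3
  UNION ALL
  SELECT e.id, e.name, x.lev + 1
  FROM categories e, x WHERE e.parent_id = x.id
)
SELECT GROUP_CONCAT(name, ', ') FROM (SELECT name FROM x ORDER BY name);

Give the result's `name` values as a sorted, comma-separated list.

Horror, NonFiction, Sports, Video

Base: id=3 (Video) at lev 0.
Iteration 1: rows with parent_id in {3} -> NonFiction (id 7, lev 1).
Iteration 2: rows with parent_id in {7} -> Sports (id 8, lev 2), Horror (id 9, lev 2).
Iteration 3: no rows with parent_id in {8,9}; recursion stops.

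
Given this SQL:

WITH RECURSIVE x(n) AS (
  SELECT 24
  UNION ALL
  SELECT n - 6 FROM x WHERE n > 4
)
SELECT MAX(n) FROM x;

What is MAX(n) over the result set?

24

Base: n=24.
Iteration 1: 24 > 4 holds -> n = 24 - 6 = 18.
Iteration 2: 18 > 4 holds -> n = 18 - 6 = 12.
Iteration 3: 12 > 4 holds -> n = 12 - 6 = 6.
Iteration 4: 6 > 4 holds -> n = 6 - 6 = 0.
Iteration 5: 0 > 4 fails; recursion stops.
n values: 24, 18, 12, 6, 0; the maximum is 24.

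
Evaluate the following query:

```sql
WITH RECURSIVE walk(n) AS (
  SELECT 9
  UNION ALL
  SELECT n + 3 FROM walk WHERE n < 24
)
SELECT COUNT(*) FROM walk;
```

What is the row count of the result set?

Base: n=9.
Iteration 1: 9 < 24 holds -> n = 9 + 3 = 12.
Iteration 2: 12 < 24 holds -> n = 12 + 3 = 15.
Iteration 3: 15 < 24 holds -> n = 15 + 3 = 18.
Iteration 4: 18 < 24 holds -> n = 18 + 3 = 21.
Iteration 5: 21 < 24 holds -> n = 21 + 3 = 24.
Iteration 6: 24 < 24 fails; recursion stops.
Total rows emitted: 6.

6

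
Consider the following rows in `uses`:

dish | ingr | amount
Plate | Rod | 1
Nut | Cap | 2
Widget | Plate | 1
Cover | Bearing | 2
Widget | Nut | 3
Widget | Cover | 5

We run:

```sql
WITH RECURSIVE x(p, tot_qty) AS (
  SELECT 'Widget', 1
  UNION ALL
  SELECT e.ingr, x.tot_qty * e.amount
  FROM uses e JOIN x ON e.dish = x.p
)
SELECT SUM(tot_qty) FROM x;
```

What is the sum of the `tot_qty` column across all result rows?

27

Base: (Widget, tot_qty=1).
Iteration 1: components of {Widget} -> Cover = 1*5 = 5, Nut = 1*3 = 3, Plate = 1*1 = 1.
Iteration 2: components of {Cover,Nut,Plate} -> Bearing = 5*2 = 10, Cap = 3*2 = 6, Rod = 1*1 = 1.
Iteration 3: no further components; recursion stops.
SUM(tot_qty) = 1 + 1 + 3 + 5 + 1 + 6 + 10 = 27.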